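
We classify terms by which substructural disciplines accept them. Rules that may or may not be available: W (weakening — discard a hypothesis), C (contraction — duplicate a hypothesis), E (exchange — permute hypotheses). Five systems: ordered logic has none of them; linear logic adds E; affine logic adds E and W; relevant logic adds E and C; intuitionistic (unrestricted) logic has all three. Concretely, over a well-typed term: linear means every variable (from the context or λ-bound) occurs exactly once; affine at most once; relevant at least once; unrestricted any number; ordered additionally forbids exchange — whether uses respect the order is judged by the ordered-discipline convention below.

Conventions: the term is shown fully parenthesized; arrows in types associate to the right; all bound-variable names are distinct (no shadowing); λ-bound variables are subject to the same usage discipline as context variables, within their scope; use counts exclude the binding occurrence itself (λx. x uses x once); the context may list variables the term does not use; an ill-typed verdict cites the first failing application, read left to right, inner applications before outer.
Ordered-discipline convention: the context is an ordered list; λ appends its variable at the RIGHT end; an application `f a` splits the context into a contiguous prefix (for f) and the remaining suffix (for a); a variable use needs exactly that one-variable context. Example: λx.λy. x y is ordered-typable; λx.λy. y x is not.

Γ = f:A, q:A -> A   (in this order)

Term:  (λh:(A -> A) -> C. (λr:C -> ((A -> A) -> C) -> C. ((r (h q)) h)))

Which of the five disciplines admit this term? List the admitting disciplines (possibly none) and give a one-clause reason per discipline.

admitting disciplines: unrestricted
use counts: f: 0×, q: 1×, h (bound): 2×, r (bound): 1×
left-to-right use order: r, h, q, h
typing: well-typed at ((A -> A) -> C) -> (C -> ((A -> A) -> C) -> C) -> C
ordered: ✗ — uses contraction: h ×2; needs weakening: f unused
linear: ✗ — uses contraction: h ×2; needs weakening: f unused
affine: ✗ — uses contraction: h ×2
relevant: ✗ — needs weakening: f unused
unrestricted: ✓ — type-checks (((A -> A) -> C) -> (C -> ((A -> A) -> C) -> C) -> C) and nothing is barred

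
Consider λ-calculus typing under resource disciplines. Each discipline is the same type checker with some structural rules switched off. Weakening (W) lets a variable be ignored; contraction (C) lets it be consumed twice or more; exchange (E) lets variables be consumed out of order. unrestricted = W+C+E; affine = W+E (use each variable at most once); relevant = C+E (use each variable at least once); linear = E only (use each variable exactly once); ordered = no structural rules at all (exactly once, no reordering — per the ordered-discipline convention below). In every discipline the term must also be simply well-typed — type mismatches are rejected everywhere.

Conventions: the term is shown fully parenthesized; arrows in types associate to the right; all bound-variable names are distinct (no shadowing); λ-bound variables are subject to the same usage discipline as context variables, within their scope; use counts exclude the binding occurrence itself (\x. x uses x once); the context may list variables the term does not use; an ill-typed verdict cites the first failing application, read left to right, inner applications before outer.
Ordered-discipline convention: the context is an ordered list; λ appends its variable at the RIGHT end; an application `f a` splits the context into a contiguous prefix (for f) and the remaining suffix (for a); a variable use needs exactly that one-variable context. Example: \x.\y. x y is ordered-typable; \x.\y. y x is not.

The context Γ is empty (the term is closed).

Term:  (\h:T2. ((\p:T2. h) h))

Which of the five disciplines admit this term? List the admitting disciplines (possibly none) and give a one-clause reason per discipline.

admitted by: unrestricted
counts: h (λ-bound): 2×, p (λ-bound): 0×
order of uses: h, h
typing: well-typed at T2 → T2
ordered ✗ (needs contraction — h ×2; needs weakening: p unused)
linear ✗ (needs contraction — h ×2; needs weakening: p unused)
affine ✗ (needs contraction — h ×2)
relevant ✗ (needs weakening: p unused)
unrestricted ✓ (simply typable at T2 → T2; W, C, E all held)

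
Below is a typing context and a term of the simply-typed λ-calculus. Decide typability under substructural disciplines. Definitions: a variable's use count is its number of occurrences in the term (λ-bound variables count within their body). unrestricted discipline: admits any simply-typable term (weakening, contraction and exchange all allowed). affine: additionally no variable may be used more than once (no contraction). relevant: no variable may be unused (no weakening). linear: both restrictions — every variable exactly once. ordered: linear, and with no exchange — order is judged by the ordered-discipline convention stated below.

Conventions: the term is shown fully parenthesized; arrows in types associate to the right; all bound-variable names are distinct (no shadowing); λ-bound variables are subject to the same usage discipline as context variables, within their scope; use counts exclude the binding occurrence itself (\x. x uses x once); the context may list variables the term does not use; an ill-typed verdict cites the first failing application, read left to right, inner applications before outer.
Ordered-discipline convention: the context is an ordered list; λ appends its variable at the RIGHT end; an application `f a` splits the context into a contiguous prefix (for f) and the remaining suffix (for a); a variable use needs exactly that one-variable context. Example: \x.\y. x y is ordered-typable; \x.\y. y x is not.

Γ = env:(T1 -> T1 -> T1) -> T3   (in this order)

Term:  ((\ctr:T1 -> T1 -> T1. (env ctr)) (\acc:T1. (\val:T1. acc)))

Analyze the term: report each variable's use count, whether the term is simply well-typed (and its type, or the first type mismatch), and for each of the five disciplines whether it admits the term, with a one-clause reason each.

counts: env: 1×, ctr [bound]: 1×, acc [bound]: 1×, val [bound]: 0×
uses in reading order: env, ctr, acc
typing: well-typed — term : T3
ordered: ✗, val never used (weakening)
linear: ✗, val never used (weakening)
affine: ✓, no duplicate uses among env, ctr, acc, val
relevant: ✗, val never used (weakening)
unrestricted: ✓, type-checks (T3) and nothing is barred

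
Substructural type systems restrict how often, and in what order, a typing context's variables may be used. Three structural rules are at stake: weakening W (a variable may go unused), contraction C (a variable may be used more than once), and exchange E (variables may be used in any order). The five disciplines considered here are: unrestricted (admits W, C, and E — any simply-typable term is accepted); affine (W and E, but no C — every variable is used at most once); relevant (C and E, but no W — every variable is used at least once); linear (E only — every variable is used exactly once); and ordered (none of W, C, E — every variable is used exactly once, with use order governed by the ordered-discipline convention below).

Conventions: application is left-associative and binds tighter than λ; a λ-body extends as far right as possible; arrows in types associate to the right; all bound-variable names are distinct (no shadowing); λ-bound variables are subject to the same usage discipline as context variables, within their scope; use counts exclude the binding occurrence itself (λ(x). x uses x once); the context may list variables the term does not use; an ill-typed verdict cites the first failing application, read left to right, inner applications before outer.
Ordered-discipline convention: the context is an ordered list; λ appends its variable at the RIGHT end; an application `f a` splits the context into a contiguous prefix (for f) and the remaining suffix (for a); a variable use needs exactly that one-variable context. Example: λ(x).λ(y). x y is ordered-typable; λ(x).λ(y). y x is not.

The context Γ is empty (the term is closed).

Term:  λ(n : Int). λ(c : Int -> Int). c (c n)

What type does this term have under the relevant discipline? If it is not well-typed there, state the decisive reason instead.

term : Int -> (Int -> Int) -> Int
counts: n (bound)=1; c (bound)=2
uses in reading order: c, c, n
typing: the term checks, with type Int -> (Int -> Int) -> Int
per-discipline verdicts: ordered ✗, linear ✗, affine ✗, relevant ✓, unrestricted ✓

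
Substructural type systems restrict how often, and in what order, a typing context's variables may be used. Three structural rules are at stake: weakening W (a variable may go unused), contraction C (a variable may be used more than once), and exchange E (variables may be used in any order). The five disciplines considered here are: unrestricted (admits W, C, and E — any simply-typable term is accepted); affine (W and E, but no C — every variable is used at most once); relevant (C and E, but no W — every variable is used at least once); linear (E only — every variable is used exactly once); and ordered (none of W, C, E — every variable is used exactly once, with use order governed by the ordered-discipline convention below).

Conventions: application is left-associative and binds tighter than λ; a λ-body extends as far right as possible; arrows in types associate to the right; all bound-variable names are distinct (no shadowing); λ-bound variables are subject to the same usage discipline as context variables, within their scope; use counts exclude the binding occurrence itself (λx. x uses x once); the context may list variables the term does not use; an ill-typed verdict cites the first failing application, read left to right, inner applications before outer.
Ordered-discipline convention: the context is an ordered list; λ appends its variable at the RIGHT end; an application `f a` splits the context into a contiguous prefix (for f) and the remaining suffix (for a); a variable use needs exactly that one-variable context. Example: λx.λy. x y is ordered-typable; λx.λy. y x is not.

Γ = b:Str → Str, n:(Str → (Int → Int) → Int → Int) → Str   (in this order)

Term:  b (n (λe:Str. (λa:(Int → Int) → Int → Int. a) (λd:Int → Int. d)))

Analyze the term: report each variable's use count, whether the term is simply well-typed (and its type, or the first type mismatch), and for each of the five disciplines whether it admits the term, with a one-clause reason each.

variable uses: b: 1, n: 1, e (λ-bound): 0, a (λ-bound): 1, d (λ-bound): 1
left-to-right use order: b, n, a, d
typing: the term checks, with type Str
ordered: ✗, unused: e — weakening required
linear: ✗, unused: e — weakening required
affine: ✓, b, n, e, a, d: no repeats, contraction unneeded
relevant: ✗, unused: e — weakening required
unrestricted: ✓, typability at Str is all that's needed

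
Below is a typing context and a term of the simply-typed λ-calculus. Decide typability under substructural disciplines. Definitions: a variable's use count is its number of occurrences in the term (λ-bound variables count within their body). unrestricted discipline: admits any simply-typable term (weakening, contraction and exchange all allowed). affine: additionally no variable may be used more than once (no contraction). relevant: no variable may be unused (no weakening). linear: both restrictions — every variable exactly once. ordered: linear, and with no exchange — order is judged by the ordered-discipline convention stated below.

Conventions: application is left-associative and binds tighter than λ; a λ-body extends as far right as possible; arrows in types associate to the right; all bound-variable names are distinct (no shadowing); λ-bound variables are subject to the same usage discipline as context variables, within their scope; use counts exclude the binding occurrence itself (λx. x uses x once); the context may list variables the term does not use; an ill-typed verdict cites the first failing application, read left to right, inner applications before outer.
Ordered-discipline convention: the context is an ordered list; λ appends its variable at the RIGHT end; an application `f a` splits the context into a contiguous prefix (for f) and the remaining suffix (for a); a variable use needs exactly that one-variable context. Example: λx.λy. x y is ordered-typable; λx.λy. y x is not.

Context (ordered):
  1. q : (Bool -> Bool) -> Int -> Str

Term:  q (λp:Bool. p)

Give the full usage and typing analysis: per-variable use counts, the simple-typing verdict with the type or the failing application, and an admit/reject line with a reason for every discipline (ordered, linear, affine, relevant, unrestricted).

counts: q: 1×, p (bound): 1×
order of uses: q, p
typing: ✓ — Int -> Str
ordered: ✓, single-use (q, p), ordered derivation ok
linear: ✓, q, p: one use apiece
affine: ✓, q, p: no repeats, contraction unneeded
relevant: ✓, none of q, p goes unused
unrestricted: ✓, typability at Int -> Str is all that's needed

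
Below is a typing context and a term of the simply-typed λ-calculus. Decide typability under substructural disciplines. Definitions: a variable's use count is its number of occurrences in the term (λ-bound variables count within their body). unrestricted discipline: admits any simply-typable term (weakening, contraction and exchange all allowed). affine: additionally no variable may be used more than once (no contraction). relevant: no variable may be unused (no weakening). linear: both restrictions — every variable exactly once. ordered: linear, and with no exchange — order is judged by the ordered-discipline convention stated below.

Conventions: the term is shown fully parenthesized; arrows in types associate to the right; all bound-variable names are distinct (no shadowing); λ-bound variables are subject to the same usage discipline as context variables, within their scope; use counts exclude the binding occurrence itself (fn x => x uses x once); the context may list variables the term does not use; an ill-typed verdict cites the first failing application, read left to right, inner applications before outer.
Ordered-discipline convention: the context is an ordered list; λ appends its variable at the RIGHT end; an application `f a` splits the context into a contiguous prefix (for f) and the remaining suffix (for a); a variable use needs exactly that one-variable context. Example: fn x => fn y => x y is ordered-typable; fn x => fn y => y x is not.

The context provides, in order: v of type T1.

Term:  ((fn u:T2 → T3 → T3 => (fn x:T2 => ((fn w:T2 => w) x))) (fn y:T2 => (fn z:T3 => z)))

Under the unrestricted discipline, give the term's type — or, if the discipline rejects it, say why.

term : T2 → T2
counts: v=0; u (λ-bound)=0; x (λ-bound)=1; w (λ-bound)=1; y (λ-bound)=0; z (λ-bound)=1
uses in reading order: w, x, z
typing: well-typed — term : T2 → T2
per-discipline verdicts: ordered ✗ · linear ✗ · affine ✓ · relevant ✗ · unrestricted ✓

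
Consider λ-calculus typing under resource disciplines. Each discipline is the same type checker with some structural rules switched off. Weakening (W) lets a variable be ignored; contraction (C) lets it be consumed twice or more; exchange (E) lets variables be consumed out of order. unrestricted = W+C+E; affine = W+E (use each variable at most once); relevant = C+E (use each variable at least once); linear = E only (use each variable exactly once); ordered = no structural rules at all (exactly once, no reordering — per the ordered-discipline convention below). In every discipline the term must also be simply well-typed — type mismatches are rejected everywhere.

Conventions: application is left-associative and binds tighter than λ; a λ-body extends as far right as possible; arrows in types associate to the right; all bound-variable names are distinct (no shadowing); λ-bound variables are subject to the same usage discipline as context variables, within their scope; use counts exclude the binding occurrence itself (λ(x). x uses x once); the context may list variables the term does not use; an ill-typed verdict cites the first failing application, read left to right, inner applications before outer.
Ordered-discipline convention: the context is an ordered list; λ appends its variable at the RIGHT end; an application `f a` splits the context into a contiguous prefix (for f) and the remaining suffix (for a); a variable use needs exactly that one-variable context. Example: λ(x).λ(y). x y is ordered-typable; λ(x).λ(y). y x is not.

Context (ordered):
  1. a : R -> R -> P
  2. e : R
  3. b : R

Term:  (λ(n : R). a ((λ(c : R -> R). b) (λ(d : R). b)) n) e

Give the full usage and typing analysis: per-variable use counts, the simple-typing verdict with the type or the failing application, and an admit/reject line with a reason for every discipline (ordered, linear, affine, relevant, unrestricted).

variable uses: a: 1, e: 1, b: 2, n [bound]: 1, c [bound]: 0, d [bound]: 0
use order (left to right): a, b, b, n, e
typing: well-typed at P
ordered: ✗, uses contraction: b ×2; needs weakening: c, d unused
linear: ✗, uses contraction: b ×2; needs weakening: c, d unused
affine: ✗, uses contraction: b ×2
relevant: ✗, needs weakening: c, d unused
unrestricted: ✓, well-typed at P; no restrictions here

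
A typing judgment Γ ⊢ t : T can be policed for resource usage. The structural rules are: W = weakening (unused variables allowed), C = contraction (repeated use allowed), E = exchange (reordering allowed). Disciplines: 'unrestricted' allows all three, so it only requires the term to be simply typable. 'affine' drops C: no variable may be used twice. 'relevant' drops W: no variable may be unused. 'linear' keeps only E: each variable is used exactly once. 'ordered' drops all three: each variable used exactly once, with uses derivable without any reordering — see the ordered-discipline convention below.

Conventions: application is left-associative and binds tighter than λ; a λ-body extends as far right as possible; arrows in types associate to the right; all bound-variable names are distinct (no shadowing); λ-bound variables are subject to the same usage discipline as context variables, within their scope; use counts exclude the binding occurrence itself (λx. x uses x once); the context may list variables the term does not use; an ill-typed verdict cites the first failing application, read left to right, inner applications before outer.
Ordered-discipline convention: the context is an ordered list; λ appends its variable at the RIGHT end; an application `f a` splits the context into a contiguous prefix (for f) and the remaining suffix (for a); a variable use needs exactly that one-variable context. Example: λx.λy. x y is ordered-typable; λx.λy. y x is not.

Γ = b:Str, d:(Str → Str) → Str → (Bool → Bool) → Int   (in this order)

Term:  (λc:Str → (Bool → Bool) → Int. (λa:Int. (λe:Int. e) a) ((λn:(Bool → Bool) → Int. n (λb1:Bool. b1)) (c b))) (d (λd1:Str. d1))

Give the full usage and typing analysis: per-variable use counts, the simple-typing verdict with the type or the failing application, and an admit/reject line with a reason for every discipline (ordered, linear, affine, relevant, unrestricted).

variable uses: b=1, d=1, c (λ-bound)=1, a (λ-bound)=1, e (λ-bound)=1, n (λ-bound)=1, b1 (λ-bound)=1, d1 (λ-bound)=1
uses in reading order: e, a, n, b1, c, b, d, d1
typing: the term checks, with type Int
ordered ✗ (needs exchange: uses follow e, a, n, b1, c, b, d, d1)
linear ✓ (single use per variable (b, d, c, a, e, n, b1, d1))
affine ✓ (at most one use each (b, d, c, a, e, n, b1, d1))
relevant ✓ (b, d, c, a, e, n, b1, d1: all used, weakening unneeded)
unrestricted ✓ (typability at Int is all that's needed)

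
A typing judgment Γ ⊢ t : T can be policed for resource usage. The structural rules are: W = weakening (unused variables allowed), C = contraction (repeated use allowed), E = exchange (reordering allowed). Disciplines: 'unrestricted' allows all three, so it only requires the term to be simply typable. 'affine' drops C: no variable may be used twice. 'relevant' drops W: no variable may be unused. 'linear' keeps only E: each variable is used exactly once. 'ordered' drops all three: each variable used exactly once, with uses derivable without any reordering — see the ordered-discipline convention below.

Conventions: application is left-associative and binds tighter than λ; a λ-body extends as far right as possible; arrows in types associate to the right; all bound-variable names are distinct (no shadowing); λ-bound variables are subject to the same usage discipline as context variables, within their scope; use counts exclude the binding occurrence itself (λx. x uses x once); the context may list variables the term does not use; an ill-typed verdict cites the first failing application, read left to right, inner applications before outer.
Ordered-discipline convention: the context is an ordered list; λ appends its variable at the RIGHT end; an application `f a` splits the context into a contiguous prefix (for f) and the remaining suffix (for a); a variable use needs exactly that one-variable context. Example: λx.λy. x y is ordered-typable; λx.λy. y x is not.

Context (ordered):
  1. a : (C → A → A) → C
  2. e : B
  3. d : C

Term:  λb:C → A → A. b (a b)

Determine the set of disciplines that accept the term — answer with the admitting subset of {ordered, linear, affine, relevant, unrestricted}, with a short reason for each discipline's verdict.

admitting disciplines: unrestricted
usage: a=1; e=0; d=0; b [bound]=2
uses in reading order: b, a, b
typing: ✓ — (C → A → A) → A → A
ordered: ✗, b ×2 used more than once (contraction); e, d left unused
linear: ✗, b ×2 used more than once (contraction); e, d left unused
affine: ✗, b ×2 used more than once (contraction)
relevant: ✗, e, d left unused
unrestricted: ✓, well-typed at (C → A → A) → A → A; no restrictions here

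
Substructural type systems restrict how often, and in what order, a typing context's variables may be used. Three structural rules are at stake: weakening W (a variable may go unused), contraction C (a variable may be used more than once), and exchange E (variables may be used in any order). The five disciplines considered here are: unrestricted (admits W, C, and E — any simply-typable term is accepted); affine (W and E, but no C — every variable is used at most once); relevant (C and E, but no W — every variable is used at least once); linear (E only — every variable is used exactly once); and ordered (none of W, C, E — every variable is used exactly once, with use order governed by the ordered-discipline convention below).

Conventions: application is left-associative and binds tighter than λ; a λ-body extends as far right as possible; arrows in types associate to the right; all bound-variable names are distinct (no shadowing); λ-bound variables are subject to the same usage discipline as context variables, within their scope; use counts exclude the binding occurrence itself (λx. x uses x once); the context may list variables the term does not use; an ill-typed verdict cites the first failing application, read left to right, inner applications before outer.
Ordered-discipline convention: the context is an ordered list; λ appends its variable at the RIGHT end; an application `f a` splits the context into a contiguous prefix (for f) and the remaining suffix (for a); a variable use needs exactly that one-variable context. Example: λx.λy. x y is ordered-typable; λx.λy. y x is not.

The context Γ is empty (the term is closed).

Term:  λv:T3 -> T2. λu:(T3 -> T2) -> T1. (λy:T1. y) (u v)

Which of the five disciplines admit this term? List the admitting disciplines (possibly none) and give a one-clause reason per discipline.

admitted by: linear, affine, relevant, unrestricted
use counts: v (λ-bound): 1×; u (λ-bound): 1×; y (λ-bound): 1×
uses in reading order: y, u, v
typing: well-typed at (T3 -> T2) -> ((T3 -> T2) -> T1) -> T1
ordered: ✗ — no ordered split (uses run y, u, v)
linear: ✓ — each of v, u, y used exactly once
affine: ✓ — no duplicate uses among v, u, y
relevant: ✓ — every one of v, u, y appears
unrestricted: ✓ — typability at (T3 -> T2) -> ((T3 -> T2) -> T1) -> T1 is all that's needed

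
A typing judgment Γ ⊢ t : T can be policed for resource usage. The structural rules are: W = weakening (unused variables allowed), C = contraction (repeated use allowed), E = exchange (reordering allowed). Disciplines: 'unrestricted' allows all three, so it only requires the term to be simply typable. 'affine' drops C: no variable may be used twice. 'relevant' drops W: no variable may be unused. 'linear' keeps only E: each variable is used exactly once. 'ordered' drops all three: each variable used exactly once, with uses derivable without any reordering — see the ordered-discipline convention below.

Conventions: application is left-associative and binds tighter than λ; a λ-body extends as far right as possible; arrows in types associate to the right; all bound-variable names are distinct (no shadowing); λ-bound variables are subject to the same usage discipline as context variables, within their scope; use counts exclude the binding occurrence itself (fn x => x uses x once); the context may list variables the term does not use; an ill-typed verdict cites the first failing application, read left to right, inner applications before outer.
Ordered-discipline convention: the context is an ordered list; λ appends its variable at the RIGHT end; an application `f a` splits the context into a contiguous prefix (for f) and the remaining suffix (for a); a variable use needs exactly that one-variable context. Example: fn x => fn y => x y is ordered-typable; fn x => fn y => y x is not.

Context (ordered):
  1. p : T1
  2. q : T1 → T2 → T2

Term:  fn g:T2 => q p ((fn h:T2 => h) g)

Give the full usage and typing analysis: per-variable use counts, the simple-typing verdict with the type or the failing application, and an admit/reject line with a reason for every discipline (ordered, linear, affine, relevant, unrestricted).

use counts: p: 1×; q: 1×; g (λ-bound): 1×; h (λ-bound): 1×
uses in reading order: q, p, h, g
typing: well-typed at T2 → T2
ordered: ✗, needs exchange: uses follow q, p, h, g
linear: ✓, p, q, g, h: one use apiece
affine: ✓, none of p, q, g, h used more than once
relevant: ✓, every one of p, q, g, h appears
unrestricted: ✓, simply typable at T2 → T2; W, C, E all held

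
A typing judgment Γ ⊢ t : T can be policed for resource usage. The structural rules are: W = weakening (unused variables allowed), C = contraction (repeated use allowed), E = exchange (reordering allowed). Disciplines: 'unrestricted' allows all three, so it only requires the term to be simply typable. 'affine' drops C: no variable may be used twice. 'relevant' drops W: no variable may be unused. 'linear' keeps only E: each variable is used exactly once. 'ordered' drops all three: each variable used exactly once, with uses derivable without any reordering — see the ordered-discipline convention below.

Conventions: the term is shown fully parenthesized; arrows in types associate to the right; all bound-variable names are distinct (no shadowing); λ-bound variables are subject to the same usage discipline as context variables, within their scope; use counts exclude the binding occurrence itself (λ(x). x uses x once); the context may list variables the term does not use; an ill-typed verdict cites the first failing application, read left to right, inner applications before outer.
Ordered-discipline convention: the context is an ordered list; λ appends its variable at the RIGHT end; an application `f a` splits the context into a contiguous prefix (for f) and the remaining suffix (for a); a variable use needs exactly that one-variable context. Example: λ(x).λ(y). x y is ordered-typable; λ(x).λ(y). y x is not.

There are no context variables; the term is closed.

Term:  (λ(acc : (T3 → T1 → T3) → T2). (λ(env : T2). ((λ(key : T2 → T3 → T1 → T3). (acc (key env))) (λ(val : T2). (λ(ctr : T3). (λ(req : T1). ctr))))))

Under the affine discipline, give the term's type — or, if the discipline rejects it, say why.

term : ((T3 → T1 → T3) → T2) → T2 → T2
use counts: acc [bound]: 1, env [bound]: 1, key [bound]: 1, val [bound]: 0, ctr [bound]: 1, req [bound]: 0
order of uses: acc, key, env, ctr
typing: ✓ — ((T3 → T1 → T3) → T2) → T2 → T2
summary: ordered ✗, linear ✗, affine ✓, relevant ✗, unrestricted ✓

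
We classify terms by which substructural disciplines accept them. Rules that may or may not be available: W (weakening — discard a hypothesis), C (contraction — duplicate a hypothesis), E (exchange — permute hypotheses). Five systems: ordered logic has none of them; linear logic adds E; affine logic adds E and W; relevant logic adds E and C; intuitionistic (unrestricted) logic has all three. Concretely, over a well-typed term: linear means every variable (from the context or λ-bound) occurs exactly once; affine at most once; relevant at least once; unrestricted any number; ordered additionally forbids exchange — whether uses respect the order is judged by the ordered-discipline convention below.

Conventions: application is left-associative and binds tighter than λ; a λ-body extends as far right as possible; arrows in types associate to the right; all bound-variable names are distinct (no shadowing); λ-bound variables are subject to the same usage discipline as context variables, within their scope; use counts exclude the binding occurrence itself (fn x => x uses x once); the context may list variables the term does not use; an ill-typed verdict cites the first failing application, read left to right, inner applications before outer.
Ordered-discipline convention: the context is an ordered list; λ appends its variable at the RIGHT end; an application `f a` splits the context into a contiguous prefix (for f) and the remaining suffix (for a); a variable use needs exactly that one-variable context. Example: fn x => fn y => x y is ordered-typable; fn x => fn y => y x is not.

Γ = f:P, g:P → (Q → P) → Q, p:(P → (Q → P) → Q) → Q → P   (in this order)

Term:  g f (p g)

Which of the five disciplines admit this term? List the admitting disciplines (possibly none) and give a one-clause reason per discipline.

admitting disciplines: relevant, unrestricted
variable uses: f: 1×, g: 2×, p: 1×
left-to-right use order: g, f, p, g
typing: well-typed — term : Q
ordered ✗ (uses contraction: g ×2)
linear ✗ (uses contraction: g ×2)
affine ✗ (uses contraction: g ×2)
relevant ✓ (none of f, g, p goes unused)
unrestricted ✓ (simply typable at Q; W, C, E all held)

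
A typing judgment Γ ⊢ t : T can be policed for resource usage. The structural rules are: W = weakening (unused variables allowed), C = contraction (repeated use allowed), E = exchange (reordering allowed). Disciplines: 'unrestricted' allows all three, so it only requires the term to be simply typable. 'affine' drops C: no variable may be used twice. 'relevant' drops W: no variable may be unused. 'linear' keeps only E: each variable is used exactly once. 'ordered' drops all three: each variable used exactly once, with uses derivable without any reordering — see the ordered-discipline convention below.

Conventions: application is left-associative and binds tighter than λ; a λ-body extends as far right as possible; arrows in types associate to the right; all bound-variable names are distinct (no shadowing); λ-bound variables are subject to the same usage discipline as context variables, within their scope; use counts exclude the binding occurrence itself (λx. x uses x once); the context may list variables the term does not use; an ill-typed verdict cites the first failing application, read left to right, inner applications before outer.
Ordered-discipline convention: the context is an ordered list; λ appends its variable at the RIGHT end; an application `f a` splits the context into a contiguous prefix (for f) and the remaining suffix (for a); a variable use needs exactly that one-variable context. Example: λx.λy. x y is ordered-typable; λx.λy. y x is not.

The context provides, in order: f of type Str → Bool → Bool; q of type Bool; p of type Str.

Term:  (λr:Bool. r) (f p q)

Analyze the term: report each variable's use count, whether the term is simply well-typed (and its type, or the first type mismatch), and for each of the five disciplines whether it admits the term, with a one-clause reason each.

counts: f ×1; q ×1; p ×1; r (bound) ×1
uses in reading order: r, f, p, q
typing: well-typed at Bool
ordered ✗ (needs exchange: uses follow r, f, p, q)
linear ✓ (exactly-once usage across f, q, p, r)
affine ✓ (f, q, p, r: no repeats, contraction unneeded)
relevant ✓ (f, q, p, r: all used, weakening unneeded)
unrestricted ✓ (typability at Bool is all that's needed)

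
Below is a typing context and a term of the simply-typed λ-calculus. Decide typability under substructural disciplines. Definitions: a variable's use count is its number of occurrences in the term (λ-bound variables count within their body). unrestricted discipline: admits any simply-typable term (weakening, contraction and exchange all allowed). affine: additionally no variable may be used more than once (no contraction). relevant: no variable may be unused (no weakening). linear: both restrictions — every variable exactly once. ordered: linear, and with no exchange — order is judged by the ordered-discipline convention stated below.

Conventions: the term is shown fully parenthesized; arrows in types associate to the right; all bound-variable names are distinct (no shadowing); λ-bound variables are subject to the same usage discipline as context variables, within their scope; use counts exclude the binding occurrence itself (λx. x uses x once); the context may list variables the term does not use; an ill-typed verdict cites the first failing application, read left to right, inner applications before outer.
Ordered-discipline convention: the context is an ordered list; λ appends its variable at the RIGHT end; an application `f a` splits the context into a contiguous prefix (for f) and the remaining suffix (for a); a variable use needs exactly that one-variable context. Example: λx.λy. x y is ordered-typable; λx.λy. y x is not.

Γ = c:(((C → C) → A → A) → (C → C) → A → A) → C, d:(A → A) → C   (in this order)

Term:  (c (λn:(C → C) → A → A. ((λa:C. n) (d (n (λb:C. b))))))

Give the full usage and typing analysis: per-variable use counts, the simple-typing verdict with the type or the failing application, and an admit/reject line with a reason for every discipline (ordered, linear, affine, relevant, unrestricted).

counts: c: 1; d: 1; n (λ-bound): 2; a (λ-bound): 0; b (λ-bound): 1
use order (left to right): c, n, d, n, b
typing: the term checks, with type C
ordered ✗ (needs contraction — n ×2; a never used (weakening))
linear ✗ (needs contraction — n ×2; a never used (weakening))
affine ✗ (needs contraction — n ×2)
relevant ✗ (a never used (weakening))
unrestricted ✓ (typability at C is all that's needed)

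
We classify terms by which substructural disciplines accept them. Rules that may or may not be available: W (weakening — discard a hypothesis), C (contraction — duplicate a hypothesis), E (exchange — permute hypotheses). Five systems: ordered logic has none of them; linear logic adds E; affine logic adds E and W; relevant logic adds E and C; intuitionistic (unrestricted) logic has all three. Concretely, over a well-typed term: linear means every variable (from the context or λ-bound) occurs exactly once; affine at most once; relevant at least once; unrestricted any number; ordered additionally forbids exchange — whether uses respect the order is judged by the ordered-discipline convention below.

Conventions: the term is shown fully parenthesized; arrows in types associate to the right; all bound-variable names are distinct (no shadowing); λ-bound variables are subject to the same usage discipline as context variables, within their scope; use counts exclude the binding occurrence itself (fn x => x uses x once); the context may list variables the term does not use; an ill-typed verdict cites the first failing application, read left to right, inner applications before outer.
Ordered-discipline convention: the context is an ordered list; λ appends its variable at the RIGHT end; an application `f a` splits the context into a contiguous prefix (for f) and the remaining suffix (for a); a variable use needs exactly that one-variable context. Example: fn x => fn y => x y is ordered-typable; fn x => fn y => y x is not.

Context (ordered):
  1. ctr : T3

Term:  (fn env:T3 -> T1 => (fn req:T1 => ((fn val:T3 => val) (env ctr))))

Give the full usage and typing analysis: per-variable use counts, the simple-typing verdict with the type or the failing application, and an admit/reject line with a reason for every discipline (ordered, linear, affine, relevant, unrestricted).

usage: ctr: 1; env [bound]: 1; req [bound]: 0; val [bound]: 1
use order (left to right): val, env, ctr
typing: ill-typed: an argument T1 mismatches the expected T3
ordered: ✗ — not simply typable
linear: ✗ — fails simple typing
affine: ✗ — a type mismatch blocks all five
relevant: ✗ — the type mismatch rejects it
unrestricted: ✗ — not simply typable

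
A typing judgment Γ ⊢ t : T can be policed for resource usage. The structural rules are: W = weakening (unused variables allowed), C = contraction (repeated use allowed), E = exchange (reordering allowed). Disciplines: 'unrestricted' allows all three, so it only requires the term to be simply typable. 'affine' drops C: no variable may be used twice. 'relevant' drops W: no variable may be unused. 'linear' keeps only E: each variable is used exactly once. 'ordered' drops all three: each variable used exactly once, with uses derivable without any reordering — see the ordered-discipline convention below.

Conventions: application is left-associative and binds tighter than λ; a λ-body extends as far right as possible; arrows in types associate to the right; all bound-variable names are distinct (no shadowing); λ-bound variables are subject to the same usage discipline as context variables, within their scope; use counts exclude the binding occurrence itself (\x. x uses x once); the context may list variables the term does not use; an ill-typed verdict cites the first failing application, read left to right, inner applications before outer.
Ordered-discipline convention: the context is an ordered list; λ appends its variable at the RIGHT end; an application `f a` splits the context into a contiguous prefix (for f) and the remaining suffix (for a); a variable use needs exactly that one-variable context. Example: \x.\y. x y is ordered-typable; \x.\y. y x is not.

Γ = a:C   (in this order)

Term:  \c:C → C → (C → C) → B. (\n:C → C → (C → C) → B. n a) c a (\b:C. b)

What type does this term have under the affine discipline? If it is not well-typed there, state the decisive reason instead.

not well-typed under affine — uses contraction: a ×2
usage: a: 2×, c (λ-bound): 1×, n (λ-bound): 1×, b (λ-bound): 1×
use order (left to right): n, a, c, a, b
typing: well-typed — term : (C → C → (C → C) → B) → B
summary: ordered ✗ · linear ✗ · affine ✗ · relevant ✓ · unrestricted ✓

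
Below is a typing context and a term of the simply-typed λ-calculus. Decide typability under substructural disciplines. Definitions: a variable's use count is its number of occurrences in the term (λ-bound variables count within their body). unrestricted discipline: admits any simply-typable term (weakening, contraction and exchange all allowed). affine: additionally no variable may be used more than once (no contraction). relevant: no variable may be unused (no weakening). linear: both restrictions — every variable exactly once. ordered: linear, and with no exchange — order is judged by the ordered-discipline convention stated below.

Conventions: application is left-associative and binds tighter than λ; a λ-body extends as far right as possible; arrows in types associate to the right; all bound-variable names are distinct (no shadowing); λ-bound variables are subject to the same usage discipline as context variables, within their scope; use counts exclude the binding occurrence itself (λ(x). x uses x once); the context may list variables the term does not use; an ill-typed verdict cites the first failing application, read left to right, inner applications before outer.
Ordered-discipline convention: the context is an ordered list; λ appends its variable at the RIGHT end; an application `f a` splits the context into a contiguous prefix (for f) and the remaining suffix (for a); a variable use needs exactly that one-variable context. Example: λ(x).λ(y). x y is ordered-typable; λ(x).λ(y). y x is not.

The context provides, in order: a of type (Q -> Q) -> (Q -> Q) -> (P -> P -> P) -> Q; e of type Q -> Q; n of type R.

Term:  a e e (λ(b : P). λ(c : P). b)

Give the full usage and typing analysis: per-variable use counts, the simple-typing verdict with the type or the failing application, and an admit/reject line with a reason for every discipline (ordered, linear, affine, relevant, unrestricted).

variable uses: a ×1; e ×2; n ×0; b (λ-bound) ×1; c (λ-bound) ×0
use order (left to right): a, e, e, b
typing: ✓ — Q
ordered: ✗, repeated use of e ×2; n, c never used (weakening)
linear: ✗, repeated use of e ×2; n, c never used (weakening)
affine: ✗, repeated use of e ×2
relevant: ✗, n, c never used (weakening)
unrestricted: ✓, typability at Q is all that's needed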